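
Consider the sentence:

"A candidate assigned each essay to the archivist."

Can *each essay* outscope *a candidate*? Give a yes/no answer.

*a candidate* and *each essay* are co-arguments of the matrix verb, with nothing but a clause-internal boundary between them.
With no island boundary between them, the object can take inverse scope over the subject via ordinary QR within the clause.

Yes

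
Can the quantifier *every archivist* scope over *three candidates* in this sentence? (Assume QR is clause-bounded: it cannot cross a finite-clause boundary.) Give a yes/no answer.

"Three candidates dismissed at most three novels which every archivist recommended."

No

The DP *every archivist* is contained in the relative clause *which every archivist recommended* modifying *at most three novels*.
A relative clause is a scope island — quantifier raising cannot cross its boundary.
*every archivist* is confined to the island and cannot take scope over *three candidates*.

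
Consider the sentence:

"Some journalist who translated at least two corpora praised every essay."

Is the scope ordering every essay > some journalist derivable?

The relative clause *who translated at least two corpora* modifies *some journalist*, but *every essay* is not inside that relative clause — it is an argument of the matrix verb.
QR within a single clause is free, so the lower quantifier may take scope over the higher one.

Yes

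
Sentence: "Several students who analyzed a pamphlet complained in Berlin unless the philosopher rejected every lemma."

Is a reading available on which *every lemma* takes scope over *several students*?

No

Structurally, *every lemma* is inside the adjunct clause *unless the philosopher rejected every lemma*.
The adjunct-island constraint bars QR out of an adverbial clause.
So the wide-scope reading for *every lemma* is blocked.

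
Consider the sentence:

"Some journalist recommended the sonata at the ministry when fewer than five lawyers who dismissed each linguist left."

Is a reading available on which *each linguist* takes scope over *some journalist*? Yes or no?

*each linguist* occurs within the relative clause *who dismissed each linguist*, which is itself inside the adjunct *when fewer than five lawyers who dismissed each linguist left*.
Even if one barrier were somehow void, the other would still block QR.
So the wide-scope reading for *each linguist* is blocked.

No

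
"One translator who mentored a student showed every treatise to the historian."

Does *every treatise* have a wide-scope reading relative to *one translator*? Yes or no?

Yes

Although the sentence contains a relative clause (*who mentored a student*), *every treatise* is outside it, in the matrix VP.
Nothing blocks QR of the lower DP to a position above the higher one, so inverse scope is available.
So *every treatise* > *one translator* is among the available readings.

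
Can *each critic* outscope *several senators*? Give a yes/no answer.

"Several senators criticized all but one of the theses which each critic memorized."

No

*each critic* is embedded in the relative clause *which each critic memorized* modifying *all but one of the theses*.
Relative clauses are scope islands: a quantifier cannot QR out of a relative clause to take scope in the matrix clause.
So *each critic* cannot raise to a position above *several senators*.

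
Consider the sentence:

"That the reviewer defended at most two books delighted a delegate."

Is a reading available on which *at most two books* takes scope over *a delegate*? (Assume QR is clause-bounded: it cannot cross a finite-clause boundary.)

No

*at most two books* occurs within the sentential subject *that the reviewer defended at most two books*.
Sentential subjects are islands: a quantifier inside the subject clause cannot raise over the matrix predicate.
*at most two books* > *a delegate* would require crossing that boundary, which is illicit.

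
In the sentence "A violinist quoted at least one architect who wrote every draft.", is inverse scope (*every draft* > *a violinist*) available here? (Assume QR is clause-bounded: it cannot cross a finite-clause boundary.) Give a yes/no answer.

The target quantifier *every draft* is part of the relative clause *who wrote every draft* modifying *at least one architect*.
Relative clauses are scope islands: a quantifier cannot QR out of a relative clause to take scope in the matrix clause.
*every draft* > *a violinist* would require crossing that boundary, which is illicit.

No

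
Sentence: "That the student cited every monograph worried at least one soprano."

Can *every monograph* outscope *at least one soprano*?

*every monograph* sits inside the sentential subject *that the student cited every monograph*.
Sentential subjects are islands: a quantifier inside the subject clause cannot raise over the matrix predicate.
So the wide-scope reading for *every monograph* is blocked.

No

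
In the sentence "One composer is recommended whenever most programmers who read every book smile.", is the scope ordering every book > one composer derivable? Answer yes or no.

No

*every book* occurs within the relative clause *who read every book*, which is itself inside the adjunct *whenever most programmers who read every book smile*.
Nested islands: the RC island is itself inside an adjunct island, so wide scope is doubly excluded.
So *every book* cannot raise high enough to outscope *one composer*; only the surface ordering *one composer* > *every book* is available.
(Only the surface reading survives: one fixed composer with respect to all the relevant books.)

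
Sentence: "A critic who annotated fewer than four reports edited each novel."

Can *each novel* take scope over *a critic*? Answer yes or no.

Yes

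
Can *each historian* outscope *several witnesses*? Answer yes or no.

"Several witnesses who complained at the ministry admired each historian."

Yes

*each historian* is a matrix argument; only *several witnesses* is modified by the relative clause *who complained at the ministry*, so the RC island is irrelevant to the target quantifier.
Ordinary QR to a clause-peripheral position gives the wide-scope LF for the lower DP.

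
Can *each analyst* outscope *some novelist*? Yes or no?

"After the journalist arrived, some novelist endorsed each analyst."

Yes

The adjunct clause does not contain *each analyst*, which is the matrix object.
Nothing blocks QR of the lower DP to a position above the higher one, so inverse scope is available.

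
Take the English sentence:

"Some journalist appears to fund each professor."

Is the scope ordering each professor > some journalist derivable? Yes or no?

*each professor* is the object of the infinitival complement of a raising predicate; raising infinitives are transparent for QR, so the two DPs are in effect clausemates.
Nothing blocks QR of the lower DP to a position above the higher one, so inverse scope is available.

Yes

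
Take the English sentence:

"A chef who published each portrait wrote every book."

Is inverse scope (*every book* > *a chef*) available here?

*every book* is a matrix argument; only *a chef* is modified by the relative clause *who published each portrait*, so the RC island is irrelevant to the target quantifier.
Clause-internal QR can adjoin the lower DP above the subject, yielding the inverse reading.

Yes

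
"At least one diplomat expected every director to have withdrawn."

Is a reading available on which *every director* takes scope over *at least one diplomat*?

The ECM infinitive is scope-transparent — *every director* is free to raise above *at least one diplomat*.
No island intervenes, so both surface and inverse scope are derivable.

Yes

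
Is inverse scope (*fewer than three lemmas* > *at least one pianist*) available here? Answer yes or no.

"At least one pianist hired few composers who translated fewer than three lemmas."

Structurally, *fewer than three lemmas* is inside the relative clause *who translated fewer than three lemmas* modifying *few composers*.
The relative clause forms an island for QR, so the quantifier is confined to the head noun's restrictor.
There is no licit LF on which *fewer than three lemmas* c-commands *at least one pianist*.

No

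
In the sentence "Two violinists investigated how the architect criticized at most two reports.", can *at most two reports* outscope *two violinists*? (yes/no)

*at most two reports* is embedded in the embedded question *how the architect criticized at most two reports*.
An indirect question is a wh-island; the filled [Spec,CP] blocks QR across the CP edge.
So *at most two reports* cannot raise to a position above *two violinists*.

No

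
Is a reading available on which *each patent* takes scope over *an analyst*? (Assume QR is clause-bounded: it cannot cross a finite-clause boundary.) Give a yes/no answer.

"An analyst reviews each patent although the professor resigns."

Although there is an adjunct clause, *each patent* is in the main clause, not inside the adjunct.
QR within a single clause is free, so the lower quantifier may take scope over the higher one.

Yes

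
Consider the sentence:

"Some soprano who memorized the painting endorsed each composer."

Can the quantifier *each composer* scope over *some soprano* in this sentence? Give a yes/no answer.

Yes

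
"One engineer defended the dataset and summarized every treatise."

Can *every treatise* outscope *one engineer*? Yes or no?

Structurally, *every treatise* is inside one conjunct of the coordinate structure (*summarized every treatise*).
Asymmetric QR out of one conjunct violates the Coordinate Structure Constraint.
*every treatise* > *one engineer* would require crossing that boundary, which is illicit.
(Only the surface reading survives: one fixed engineer with respect to all the relevant treatises.)

No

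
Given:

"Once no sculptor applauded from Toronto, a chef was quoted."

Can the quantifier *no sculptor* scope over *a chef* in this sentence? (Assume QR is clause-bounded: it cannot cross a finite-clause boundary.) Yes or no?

*no sculptor* is embedded in the adjunct clause *once no sculptor applauded from Toronto*.
Adjunct clauses are scope islands: a quantifier inside an adjunct cannot raise into the matrix clause.
*no sculptor* > *a chef* would require crossing that boundary, which is illicit.

No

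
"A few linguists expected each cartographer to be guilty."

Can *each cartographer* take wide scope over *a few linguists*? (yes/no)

Yes

*each cartographer* is an ECM subject; ECM complements are not islands, and the embedded quantifier may take matrix scope.
QR within a single clause is free, so the lower quantifier may take scope over the higher one.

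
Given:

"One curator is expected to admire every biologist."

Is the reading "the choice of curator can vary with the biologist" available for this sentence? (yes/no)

Yes

This is the *every biologist* > *one curator* reading.
Infinitival complements of raising predicates do not block QR; *every biologist* and *one curator* are effectively clausemates.
No island intervenes, so both surface and inverse scope are derivable.
So *every biologist* > *one curator* is among the available readings.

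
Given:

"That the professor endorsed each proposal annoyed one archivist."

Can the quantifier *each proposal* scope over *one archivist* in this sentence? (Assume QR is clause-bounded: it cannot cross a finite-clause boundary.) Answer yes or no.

No

*each proposal* sits inside the sentential subject *that the professor endorsed each proposal*.
Sentential subjects are islands: a quantifier inside the subject clause cannot raise over the matrix predicate.
So the wide-scope reading for *each proposal* is blocked.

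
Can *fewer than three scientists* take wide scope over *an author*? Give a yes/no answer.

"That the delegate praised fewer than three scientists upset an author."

*fewer than three scientists* occurs within the sentential subject *that the delegate praised fewer than three scientists*.
The subject-island constraint blocks QR out of a clausal subject.
*fewer than three scientists* > *an author* would require crossing that boundary, which is illicit.

No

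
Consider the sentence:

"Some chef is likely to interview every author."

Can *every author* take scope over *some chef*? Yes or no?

Yes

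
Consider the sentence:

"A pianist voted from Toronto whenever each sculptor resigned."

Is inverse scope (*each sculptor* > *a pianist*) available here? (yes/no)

No

The DP *each sculptor* is contained in the adjunct clause *whenever each sculptor resigned*.
Scope out of an adjunct clause is unavailable: QR respects the adjunct-island constraint.
So the wide-scope reading for *each sculptor* is blocked.
(Only the surface reading survives: one fixed pianist with respect to all the relevant sculptors.)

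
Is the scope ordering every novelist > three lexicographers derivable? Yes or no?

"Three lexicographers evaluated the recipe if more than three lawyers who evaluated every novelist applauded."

No

Structurally, *every novelist* is inside the relative clause *who evaluated every novelist*, which is itself inside the adjunct *if more than three lawyers who evaluated every novelist applauded*.
Two island boundaries intervene — the relative clause and the adjunct. Either alone would block QR.
*every novelist* > *three lexicographers* would require crossing that boundary, which is illicit.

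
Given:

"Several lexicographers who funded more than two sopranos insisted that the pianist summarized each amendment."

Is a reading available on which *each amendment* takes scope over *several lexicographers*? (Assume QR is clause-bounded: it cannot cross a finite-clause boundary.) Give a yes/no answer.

No

The DP *each amendment* is contained in the finite complement clause *that the pianist summarized each amendment*.
Given the clause-boundedness assumption, QR cannot cross the finite CP into the matrix.
So *each amendment* cannot raise high enough to outscope *several lexicographers*; only the surface ordering *several lexicographers* > *each amendment* is available.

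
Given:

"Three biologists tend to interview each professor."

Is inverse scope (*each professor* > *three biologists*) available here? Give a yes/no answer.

Yes

Raising constructions are monoclausal for scope purposes; *each professor* is not separated from *three biologists* by any island.
With no island boundary between them, the object can take inverse scope over the subject via ordinary QR within the clause.
The sentence is scopally ambiguous between *three biologists* > *each professor* and *each professor* > *three biologists*.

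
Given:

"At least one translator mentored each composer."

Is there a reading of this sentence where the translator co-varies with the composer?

This is the *each composer* > *at least one translator* reading.
*at least one translator* and *each composer* are co-arguments of the matrix verb, with nothing but a clause-internal boundary between them.
Clause-internal QR can adjoin the lower DP above the subject, yielding the inverse reading.
The sentence is scopally ambiguous between *at least one translator* > *each composer* and *each composer* > *at least one translator*.

Yes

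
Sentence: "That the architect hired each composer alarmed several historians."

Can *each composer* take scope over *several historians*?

The DP *each composer* is contained in the sentential subject *that the architect hired each composer*.
The Sentential Subject Constraint rules out raising the quantifier out of the that-clause subject.
So the wide-scope reading for *each composer* is blocked.

No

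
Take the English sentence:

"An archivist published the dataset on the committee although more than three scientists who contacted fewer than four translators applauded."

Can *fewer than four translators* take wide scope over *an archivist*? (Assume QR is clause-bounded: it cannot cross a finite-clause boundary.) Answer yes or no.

*fewer than four translators* occurs within the relative clause *who contacted fewer than four translators*, which is itself inside the adjunct *although more than three scientists who contacted fewer than four translators applauded*.
Nested islands: the RC island is itself inside an adjunct island, so wide scope is doubly excluded.
*fewer than four translators* > *an archivist* would require crossing that boundary, which is illicit.
(Only the surface reading survives: one fixed archivist with respect to all the relevant translators.)

No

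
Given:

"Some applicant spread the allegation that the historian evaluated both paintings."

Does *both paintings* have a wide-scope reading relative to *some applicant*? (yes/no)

Structurally, *both paintings* is inside the complex NP *the allegation that the historian evaluated both paintings*.
A that-clause complement to a noun is an island; QR cannot cross the NP boundary.
*both paintings* > *some applicant* would require crossing that boundary, which is illicit.
(Only the surface reading survives: one fixed applicant with respect to all the relevant paintings.)

No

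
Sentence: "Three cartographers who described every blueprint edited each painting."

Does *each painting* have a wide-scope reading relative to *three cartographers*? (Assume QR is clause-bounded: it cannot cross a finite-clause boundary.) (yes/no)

*each painting* sits in the matrix clause, not in the relative clause on *three cartographers*.
Since no island is crossed, the inverse ordering is licensed alongside surface scope.

Yes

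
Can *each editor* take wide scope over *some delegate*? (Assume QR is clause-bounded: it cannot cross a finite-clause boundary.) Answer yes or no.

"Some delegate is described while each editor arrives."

No

*each editor* is embedded in the adjunct clause *while each editor arrives*.
Adjunct clauses are scope islands: a quantifier inside an adjunct cannot raise into the matrix clause.
*each editor* > *some delegate* would require crossing that boundary, which is illicit.
(Only the surface reading survives: one fixed delegate with respect to all the relevant editors.)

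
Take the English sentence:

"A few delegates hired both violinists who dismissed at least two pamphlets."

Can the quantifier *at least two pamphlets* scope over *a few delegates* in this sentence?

*at least two pamphlets* occurs within the relative clause *who dismissed at least two pamphlets* modifying *both violinists*.
The relative clause forms an island for QR, so the quantifier is confined to the head noun's restrictor.
So *at least two pamphlets* cannot raise high enough to outscope *a few delegates*; only the surface ordering *a few delegates* > *at least two pamphlets* is available.

No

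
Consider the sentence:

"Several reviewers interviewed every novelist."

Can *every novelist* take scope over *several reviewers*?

Both DPs are arguments of the same predicate; there is no clause or island boundary between them.
No island intervenes, so both surface and inverse scope are derivable.

Yes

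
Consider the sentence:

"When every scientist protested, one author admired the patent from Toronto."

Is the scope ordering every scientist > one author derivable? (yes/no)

Structurally, *every scientist* is inside the adjunct clause *when every scientist protested*.
The adjunct-island constraint bars QR out of an adverbial clause.
So the wide-scope reading for *every scientist* is blocked.

No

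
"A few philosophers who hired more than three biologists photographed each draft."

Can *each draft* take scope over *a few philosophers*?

Yes

*each draft* is a matrix argument; only *a few philosophers* is modified by the relative clause *who hired more than three biologists*, so the RC island is irrelevant to the target quantifier.
QR within a single clause is free, so the lower quantifier may take scope over the higher one.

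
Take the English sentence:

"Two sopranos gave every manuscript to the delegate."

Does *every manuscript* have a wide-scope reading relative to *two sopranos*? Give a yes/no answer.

*every manuscript* and *two sopranos* are in the same minimal clause.
QR within a single clause is free, so the lower quantifier may take scope over the higher one.
So *every manuscript* > *two sopranos* is among the available readings.

Yes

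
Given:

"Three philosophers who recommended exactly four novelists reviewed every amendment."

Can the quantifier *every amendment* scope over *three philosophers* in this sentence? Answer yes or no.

Yes

Although the sentence contains a relative clause (*who recommended exactly four novelists*), *every amendment* is outside it, in the matrix VP.
No island intervenes, so both surface and inverse scope are derivable.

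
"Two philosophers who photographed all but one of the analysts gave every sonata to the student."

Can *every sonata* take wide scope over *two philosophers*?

Yes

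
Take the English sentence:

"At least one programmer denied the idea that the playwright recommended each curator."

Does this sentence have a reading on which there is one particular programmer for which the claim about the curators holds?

The paraphrase describes the scope ordering *at least one programmer* > *each curator*.
That is the surface-scope ordering, which is always one of the available readings — island constraints only ever restrict inverse scope.

Yes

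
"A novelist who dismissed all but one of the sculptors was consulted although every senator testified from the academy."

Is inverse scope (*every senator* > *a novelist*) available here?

*every senator* sits inside the adjunct clause *although every senator testified from the academy*.
Adjuncts are opaque for quantifier raising; a quantifier in an adjunct stays inside it.
So the wide-scope reading for *every senator* is blocked.

No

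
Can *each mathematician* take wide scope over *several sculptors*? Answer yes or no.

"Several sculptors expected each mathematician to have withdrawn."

Yes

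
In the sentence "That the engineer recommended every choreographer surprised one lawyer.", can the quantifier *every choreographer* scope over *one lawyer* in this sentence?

No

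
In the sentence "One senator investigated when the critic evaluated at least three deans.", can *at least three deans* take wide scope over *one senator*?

The target quantifier *at least three deans* is part of the embedded question *when the critic evaluated at least three deans*.
The wh-island constraint blocks QR out of an embedded interrogative.
Hence only narrow scope for *at least three deans* (under *one senator*) survives.
(Only the surface reading survives: one fixed senator with respect to all the relevant deans.)

No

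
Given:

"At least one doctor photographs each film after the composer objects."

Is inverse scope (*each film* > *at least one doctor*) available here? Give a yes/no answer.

Although there is an adjunct clause, *each film* is in the main clause, not inside the adjunct.
Since no island is crossed, the inverse ordering is licensed alongside surface scope.

Yes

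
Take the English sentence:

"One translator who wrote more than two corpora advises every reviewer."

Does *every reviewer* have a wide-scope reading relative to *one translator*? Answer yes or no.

Yes

*every reviewer* sits in the matrix clause, not in the relative clause on *one translator*.
Since no island is crossed, the inverse ordering is licensed alongside surface scope.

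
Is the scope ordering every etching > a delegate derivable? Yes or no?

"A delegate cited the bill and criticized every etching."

The target quantifier *every etching* is part of one conjunct of the coordinate structure (*criticized every etching*).
The Coordinate Structure Constraint blocks movement (including QR) out of a single conjunct.
There is no licit LF on which *every etching* c-commands *a delegate*.
(Only the surface reading survives: one fixed delegate with respect to all the relevant etchings.)

No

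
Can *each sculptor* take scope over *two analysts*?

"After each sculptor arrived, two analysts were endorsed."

No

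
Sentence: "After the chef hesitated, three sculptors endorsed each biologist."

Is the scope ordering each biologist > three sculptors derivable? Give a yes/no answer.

Yes

The adjunct clause does not contain *each biologist*, which is the matrix object.
Ordinary QR to a clause-peripheral position gives the wide-scope LF for the lower DP.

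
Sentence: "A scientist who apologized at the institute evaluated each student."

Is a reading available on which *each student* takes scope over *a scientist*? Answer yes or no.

*each student* sits in the matrix clause, not in the relative clause on *a scientist*.
No island intervenes, so both surface and inverse scope are derivable.

Yes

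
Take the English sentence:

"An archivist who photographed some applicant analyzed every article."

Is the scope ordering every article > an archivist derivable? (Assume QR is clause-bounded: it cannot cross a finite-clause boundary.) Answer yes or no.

Yes

The relative clause *who photographed some applicant* modifies *an archivist*, but *every article* is not inside that relative clause — it is an argument of the matrix verb.
Clause-internal QR can adjoin the lower DP above the subject, yielding the inverse reading.
So *every article* > *an archivist* is among the available readings.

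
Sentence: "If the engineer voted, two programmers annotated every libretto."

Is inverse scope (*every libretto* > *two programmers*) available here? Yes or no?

Yes

Although there is an adjunct clause, *every libretto* is in the main clause, not inside the adjunct.
With no island boundary between them, the object can take inverse scope over the subject via ordinary QR within the clause.
Both orderings are possible: *two programmers* > *every libretto* and *every libretto* > *two programmers*.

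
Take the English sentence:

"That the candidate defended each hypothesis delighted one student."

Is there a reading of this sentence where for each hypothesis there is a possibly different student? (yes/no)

No

The described interpretation is the *each hypothesis* > *one student* scoping.
*each hypothesis* is embedded in the sentential subject *that the candidate defended each hypothesis*.
The subject-island constraint blocks QR out of a clausal subject.
*each hypothesis* is confined to the island and cannot take scope over *one student*.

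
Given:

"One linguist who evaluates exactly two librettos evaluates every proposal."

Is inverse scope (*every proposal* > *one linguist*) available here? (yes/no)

The relative clause *who evaluates exactly two librettos* modifies *one linguist*, but *every proposal* is not inside that relative clause — it is an argument of the matrix verb.
No island intervenes, so both surface and inverse scope are derivable.

Yes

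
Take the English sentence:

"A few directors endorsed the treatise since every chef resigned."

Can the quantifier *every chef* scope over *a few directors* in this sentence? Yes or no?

*every chef* sits inside the adjunct clause *since every chef resigned*.
Adjunct clauses are scope islands: a quantifier inside an adjunct cannot raise into the matrix clause.
*every chef* > *a few directors* would require crossing that boundary, which is illicit.

No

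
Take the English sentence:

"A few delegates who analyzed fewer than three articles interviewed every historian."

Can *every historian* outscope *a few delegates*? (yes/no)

Yes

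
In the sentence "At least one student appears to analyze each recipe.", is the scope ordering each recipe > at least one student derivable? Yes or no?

Yes

*each recipe* is inside a raising infinitive, which is transparent to QR (no CP barrier), so it behaves as a matrix argument.
With no island boundary between them, the object can take inverse scope over the subject via ordinary QR within the clause.
Both orderings are possible: *at least one student* > *each recipe* and *each recipe* > *at least one student*.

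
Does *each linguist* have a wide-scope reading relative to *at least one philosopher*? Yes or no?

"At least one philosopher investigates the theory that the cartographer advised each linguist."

No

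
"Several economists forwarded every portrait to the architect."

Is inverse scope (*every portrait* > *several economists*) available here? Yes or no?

*several economists* and *every portrait* are co-arguments of the matrix verb, with nothing but a clause-internal boundary between them.
Ordinary QR to a clause-peripheral position gives the wide-scope LF for the lower DP.

Yes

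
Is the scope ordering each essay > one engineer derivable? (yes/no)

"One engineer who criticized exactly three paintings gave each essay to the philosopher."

Yes

The RC *who criticized exactly three paintings* is an island, but *each essay* is not inside it — it is the matrix object, a clausemate of *one engineer*.
Nothing blocks QR of the lower DP to a position above the higher one, so inverse scope is available.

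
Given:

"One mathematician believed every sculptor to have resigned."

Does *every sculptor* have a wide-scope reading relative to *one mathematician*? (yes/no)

Yes

*every sculptor* is the subject of an ECM infinitive — the infinitival complement of an ECM verb is not a scope island, so *every sculptor* can raise into the matrix clause.
Ordinary QR to a clause-peripheral position gives the wide-scope LF for the lower DP.
Both orderings are possible: *one mathematician* > *every sculptor* and *every sculptor* > *one mathematician*.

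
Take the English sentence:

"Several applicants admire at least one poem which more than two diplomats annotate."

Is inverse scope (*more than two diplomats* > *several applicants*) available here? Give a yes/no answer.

No

*more than two diplomats* occurs within the relative clause *which more than two diplomats annotate* modifying *at least one poem*.
Relative clauses are scope islands: a quantifier cannot QR out of a relative clause to take scope in the matrix clause.
So the wide-scope reading for *more than two diplomats* is blocked.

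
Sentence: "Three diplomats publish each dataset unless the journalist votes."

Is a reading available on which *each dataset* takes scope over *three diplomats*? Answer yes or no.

Yes

The adjunct island is irrelevant here — *each dataset* and *three diplomats* are both in the matrix clause.
QR within a single clause is free, so the lower quantifier may take scope over the higher one.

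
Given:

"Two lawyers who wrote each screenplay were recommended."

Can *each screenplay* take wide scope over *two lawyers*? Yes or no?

Structurally, *each screenplay* is inside the relative clause *who wrote each screenplay*.
Relative clauses block scope extraction: QR cannot target a position outside the modified NP.
So *each screenplay* cannot raise to a position above *two lawyers*.

No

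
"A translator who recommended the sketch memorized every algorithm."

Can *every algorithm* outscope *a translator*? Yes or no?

Yes

*every algorithm* is a matrix argument; only *a translator* is modified by the relative clause *who recommended the sketch*, so the RC island is irrelevant to the target quantifier.
Clause-internal QR can adjoin the lower DP above the subject, yielding the inverse reading.
Both orderings are possible: *a translator* > *every algorithm* and *every algorithm* > *a translator*.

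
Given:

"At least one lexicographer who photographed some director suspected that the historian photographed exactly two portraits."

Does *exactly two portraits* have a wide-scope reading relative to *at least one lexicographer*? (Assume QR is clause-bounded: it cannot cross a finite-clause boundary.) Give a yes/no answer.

*exactly two portraits* sits inside the finite complement clause *that the historian photographed exactly two portraits*.
Given the clause-boundedness assumption, QR cannot cross the finite CP into the matrix.
So *exactly two portraits* cannot raise to a position above *at least one lexicographer*.
(Only the surface reading survives: one fixed lexicographer with respect to all the relevant portraits.)

No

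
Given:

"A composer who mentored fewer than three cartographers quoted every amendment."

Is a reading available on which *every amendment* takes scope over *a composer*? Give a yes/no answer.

Yes

The RC *who mentored fewer than three cartographers* is an island, but *every amendment* is not inside it — it is the matrix object, a clausemate of *a composer*.
QR within a single clause is free, so the lower quantifier may take scope over the higher one.
So *every amendment* > *a composer* is among the available readings.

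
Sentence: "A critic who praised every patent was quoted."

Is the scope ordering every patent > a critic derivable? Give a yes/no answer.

*every patent* is embedded in the relative clause *who praised every patent*.
Quantifiers inside a relative clause are trapped there; the RC boundary blocks QR.
*every patent* > *a critic* would require crossing that boundary, which is illicit.

No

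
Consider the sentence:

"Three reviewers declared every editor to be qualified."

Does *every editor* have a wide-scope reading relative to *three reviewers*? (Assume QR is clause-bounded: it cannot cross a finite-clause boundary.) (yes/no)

This is an ECM construction: *every editor* is the infinitival subject, Case-marked by the matrix verb, and the infinitive is transparent for QR.
Ordinary QR to a clause-peripheral position gives the wide-scope LF for the lower DP.

Yes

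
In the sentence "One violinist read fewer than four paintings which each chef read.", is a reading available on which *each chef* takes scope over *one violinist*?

Structurally, *each chef* is inside the relative clause *which each chef read* modifying *fewer than four paintings*.
Relative clauses block scope extraction: QR cannot target a position outside the modified NP.
So the wide-scope reading for *each chef* is blocked.

No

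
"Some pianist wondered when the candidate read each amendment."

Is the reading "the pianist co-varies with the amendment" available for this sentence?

The paraphrase describes the scope ordering *each amendment* > *some pianist*.
The DP *each amendment* is contained in the embedded question *when the candidate read each amendment*.
The wh-island constraint blocks QR out of an embedded interrogative.
*each amendment* is confined to the island and cannot take scope over *some pianist*.

No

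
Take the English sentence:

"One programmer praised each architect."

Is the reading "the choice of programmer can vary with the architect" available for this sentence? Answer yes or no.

Yes

This is the *each architect* > *one programmer* reading.
*each architect* and *one programmer* are in the same minimal clause.
Since no island is crossed, the inverse ordering is licensed alongside surface scope.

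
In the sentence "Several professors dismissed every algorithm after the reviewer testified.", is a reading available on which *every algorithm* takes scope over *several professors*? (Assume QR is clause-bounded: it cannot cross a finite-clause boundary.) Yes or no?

*every algorithm* is a matrix argument; the adjunct is an island but the target quantifier is outside it.
QR within a single clause is free, so the lower quantifier may take scope over the higher one.

Yes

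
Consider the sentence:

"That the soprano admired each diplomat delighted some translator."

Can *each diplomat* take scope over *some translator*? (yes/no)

No

The target quantifier *each diplomat* is part of the sentential subject *that the soprano admired each diplomat*.
Sentential subjects are islands: a quantifier inside the subject clause cannot raise over the matrix predicate.
So the wide-scope reading for *each diplomat* is blocked.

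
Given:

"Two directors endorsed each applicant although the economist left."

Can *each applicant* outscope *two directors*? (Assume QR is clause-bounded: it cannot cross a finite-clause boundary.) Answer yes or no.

Although there is an adjunct clause, *each applicant* is in the main clause, not inside the adjunct.
No island intervenes, so both surface and inverse scope are derivable.
The sentence is scopally ambiguous between *two directors* > *each applicant* and *each applicant* > *two directors*.

Yes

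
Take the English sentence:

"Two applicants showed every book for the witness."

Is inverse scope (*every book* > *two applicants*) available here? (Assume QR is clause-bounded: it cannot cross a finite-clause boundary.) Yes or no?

Yes

Both DPs are arguments of the same predicate; there is no clause or island boundary between them.
QR within a single clause is free, so the lower quantifier may take scope over the higher one.
The sentence is scopally ambiguous between *two applicants* > *every book* and *every book* > *two applicants*.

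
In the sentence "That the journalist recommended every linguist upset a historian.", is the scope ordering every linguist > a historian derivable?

The target quantifier *every linguist* is part of the sentential subject *that the journalist recommended every linguist*.
The subject-island constraint blocks QR out of a clausal subject.
*every linguist* > *a historian* would require crossing that boundary, which is illicit.

No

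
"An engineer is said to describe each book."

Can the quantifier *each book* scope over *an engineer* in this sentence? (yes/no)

The matrix predicate is a raising verb, whose infinitival complement is not a scope island — *each book* can QR into the matrix clause.
Ordinary QR to a clause-peripheral position gives the wide-scope LF for the lower DP.
The sentence is scopally ambiguous between *an engineer* > *each book* and *each book* > *an engineer*.

Yes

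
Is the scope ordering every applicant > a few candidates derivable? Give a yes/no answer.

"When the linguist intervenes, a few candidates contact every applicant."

Yes

Although there is an adjunct clause, *every applicant* is in the main clause, not inside the adjunct.
With no island boundary between them, the object can take inverse scope over the subject via ordinary QR within the clause.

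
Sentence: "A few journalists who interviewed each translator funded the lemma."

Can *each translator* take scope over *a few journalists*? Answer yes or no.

No

*each translator* is embedded in the relative clause *who interviewed each translator*.
Relative clauses block scope extraction: QR cannot target a position outside the modified NP.
There is no licit LF on which *each translator* c-commands *a few journalists*.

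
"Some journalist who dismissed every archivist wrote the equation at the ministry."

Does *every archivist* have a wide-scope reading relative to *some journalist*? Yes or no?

No

Structurally, *every archivist* is inside the relative clause *who dismissed every archivist*.
Relative clauses block scope extraction: QR cannot target a position outside the modified NP.
So *every archivist* cannot raise to a position above *some journalist*.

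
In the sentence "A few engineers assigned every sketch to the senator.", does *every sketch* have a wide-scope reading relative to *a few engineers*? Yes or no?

Yes

*every sketch* and *a few engineers* are in the same minimal clause.
No island intervenes, so both surface and inverse scope are derivable.
Both orderings are possible: *a few engineers* > *every sketch* and *every sketch* > *a few engineers*.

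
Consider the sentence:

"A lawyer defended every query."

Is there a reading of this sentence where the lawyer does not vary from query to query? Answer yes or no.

Yes

This is the *a lawyer* > *every query* reading.
Surface scope (*a lawyer* > *every query*) is always derivable; islands only block QR, not in-situ interpretation.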